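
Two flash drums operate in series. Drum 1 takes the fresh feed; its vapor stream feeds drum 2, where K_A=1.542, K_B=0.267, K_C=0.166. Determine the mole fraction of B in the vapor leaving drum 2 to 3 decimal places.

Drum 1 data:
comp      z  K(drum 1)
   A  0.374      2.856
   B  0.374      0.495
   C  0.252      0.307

y_B (drum 2) = 0.075

Drum 1:
Let ψ₁ = V/F and solve Σ zᵢ(Kᵢ−1)/(1+ψ₁(Kᵢ−1)) = 0.
Check two-phase: ΣzᵢKᵢ = 1.331 > 1 and Σzᵢ/Kᵢ = 1.707 > 1, so g(0) = 0.331 > 0 and g(1) = -0.707 < 0.
Newton iteration, ψ₁⁰ = 0.5:
  ψ₁ = 0.500: g = -0.1599, g' = -0.801 → ψ₁ = 0.300
  ψ₁ = 0.300: g = 0.0025, g' = -0.857 → ψ₁ = 0.303
Converged at ψ₁ = 0.303.
Drum-1 compositions:
  A: x = 0.239, y = 0.683
  B: x = 0.442, y = 0.219
  C: x = 0.319, y = 0.098
Drum-2 feed = drum-1 vapor: z₂ = (0.6834, 0.2186, 0.0980).
Drum 2:
Rachford–Rice: g(ψ₂) = Σ zᵢ(Kᵢ−1)/(1+ψ₂(Kᵢ−1)) = 0.
Feasibility: ΣzᵢKᵢ = 1.128, Σzᵢ/Kᵢ = 1.852 — both > 1, two phases present.
Newton–Raphson from ψ₂ = 0.36:
  ψ₂ = 0.360: g = -0.0245, g' = -0.496 → ψ₂ = 0.311
  ψ₂ = 0.311: g = -0.0007, g' = -0.468 → ψ₂ = 0.309
Converged at ψ₂ = 0.309.
  A: x = 0.585, y = 0.903
  B: x = 0.283, y = 0.075
  C: x = 0.132, y = 0.022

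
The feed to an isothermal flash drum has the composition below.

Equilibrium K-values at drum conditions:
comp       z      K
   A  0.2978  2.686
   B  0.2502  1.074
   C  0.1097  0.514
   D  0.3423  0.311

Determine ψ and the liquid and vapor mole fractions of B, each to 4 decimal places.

ψ = 0.2878, x_B = 0.2450, y_B = 0.2631

Newton–Raphson from ψ = 0.31:
  ψ = 0.3100: g = -0.01483, g' = -0.6651 → ψ = 0.2877
  ψ = 0.2877: g = 0.00008, g' = -0.6729 → ψ = 0.2878
Converged at ψ = 0.2878.
Compositions from xᵢ = zᵢ/(1+ψ(Kᵢ−1)), yᵢ = Kᵢxᵢ:
  A: x = 0.2005, y = 0.5385
  B: x = 0.2450, y = 0.2631
  C: x = 0.1275, y = 0.0656
  D: x = 0.4270, y = 0.1328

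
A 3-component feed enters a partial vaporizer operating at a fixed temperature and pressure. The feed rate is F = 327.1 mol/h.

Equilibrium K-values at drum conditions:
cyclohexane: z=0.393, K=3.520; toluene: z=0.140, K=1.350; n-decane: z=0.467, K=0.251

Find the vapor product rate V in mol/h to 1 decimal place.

Newton–Raphson from ψ = 0.37:
  ψ = 0.370: g = 0.0720, g' = -1.183 → ψ = 0.431
  ψ = 0.431: g = 0.0010, g' = -1.158 → ψ = 0.432
Converged at ψ = 0.432.
Then V = ψ·F = 0.4317·327.1 = 141.2 mol/h and L = F − V = 185.9 mol/h.

V = 141.2 mol/h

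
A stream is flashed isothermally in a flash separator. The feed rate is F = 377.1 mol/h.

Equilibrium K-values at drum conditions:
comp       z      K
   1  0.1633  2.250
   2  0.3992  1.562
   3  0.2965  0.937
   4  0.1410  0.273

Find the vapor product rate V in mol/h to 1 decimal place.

V = 296.2 mol/h

Rachford–Rice: g(ψ) = Σ zᵢ(Kᵢ−1)/(1+ψ(Kᵢ−1)) = 0.
Feasibility: ΣzᵢKᵢ = 1.3073, Σzᵢ/Kᵢ = 1.1611 — both > 1, two phases present.
Newton–Raphson from ψ = 0.48:
  ψ = 0.4800: g = 0.12755, g' = -0.3549 → ψ = 0.8394
  ψ = 0.8394: g = -0.03065, g' = -0.6108 → ψ = 0.7892
  ψ = 0.7892: g = -0.00195, g' = -0.5366 → ψ = 0.7855
Converged at ψ = 0.7855.
Then V = ψ·F = 0.7855·377.1 = 296.2 mol/h and L = F − V = 80.9 mol/h.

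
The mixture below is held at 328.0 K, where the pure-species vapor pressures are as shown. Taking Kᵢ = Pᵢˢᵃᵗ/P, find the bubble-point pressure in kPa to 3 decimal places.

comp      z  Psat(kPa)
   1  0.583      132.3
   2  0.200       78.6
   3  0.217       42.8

Pbub = 102.138 kPa

At the bubble point ψ → 0, so ΣzᵢKᵢ = 1 with Kᵢ = Pᵢˢᵃᵗ/P ⇒ P = ΣzᵢPᵢˢᵃᵗ.
P = 0.583·132.3 + 0.200·78.6 + 0.217·42.8 = 102.138 kPa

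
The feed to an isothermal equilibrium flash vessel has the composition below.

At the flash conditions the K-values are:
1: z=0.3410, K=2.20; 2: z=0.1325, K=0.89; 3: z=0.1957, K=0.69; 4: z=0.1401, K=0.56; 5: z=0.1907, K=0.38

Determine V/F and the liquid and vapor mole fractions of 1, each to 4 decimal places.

V/F = 0.3061, x_1 = 0.2494, y_1 = 0.5487

Material balance + equilibrium reduce to Σ zᵢ(Kᵢ−1)/(1+V/F(Kᵢ−1)) = 0.
g(0) = ΣzᵢKᵢ − 1 = 0.1541 and g(1) = 1 − Σzᵢ/Kᵢ = -0.3395, so a root lies in (0, 1).
Newton iteration, V/F⁰ = 0.5:
  V/F = 0.5000: g = -0.08185, g' = -0.4185 → V/F = 0.3044
  V/F = 0.3044: g = 0.00073, g' = -0.4356 → V/F = 0.3061
Converged at V/F = 0.3061.
Compositions from xᵢ = zᵢ/(1+V/F(Kᵢ−1)), yᵢ = Kᵢxᵢ:
  1: x = 0.2494, y = 0.5487
  2: x = 0.1371, y = 0.1220
  3: x = 0.2162, y = 0.1492
  4: x = 0.1619, y = 0.0907
  5: x = 0.2354, y = 0.0894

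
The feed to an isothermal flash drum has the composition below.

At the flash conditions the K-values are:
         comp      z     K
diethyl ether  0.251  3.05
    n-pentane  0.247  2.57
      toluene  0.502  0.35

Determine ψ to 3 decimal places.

ψ = 0.487

Rachford–Rice: g(ψ) = Σ zᵢ(Kᵢ−1)/(1+ψ(Kᵢ−1)) = 0.
g(0) = ΣzᵢKᵢ − 1 = 0.576 and g(1) = 1 − Σzᵢ/Kᵢ = -0.613, so a root lies in (0, 1).
Newton iteration, ψ⁰ = 0.5:
  ψ = 0.500: g = -0.0121, g' = -0.914 → ψ = 0.487
Converged at ψ = 0.487.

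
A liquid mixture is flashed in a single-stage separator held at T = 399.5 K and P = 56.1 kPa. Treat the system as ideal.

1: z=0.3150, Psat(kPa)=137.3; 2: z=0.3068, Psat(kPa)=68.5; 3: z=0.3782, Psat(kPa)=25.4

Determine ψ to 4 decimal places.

Raoult's law: Kᵢ = Pᵢˢᵃᵗ/P = Pᵢˢᵃᵗ/56.1.
  K_1 = 137.3/56.1 = 2.447415, K_2 = 68.5/56.1 = 1.221034, K_3 = 25.4/56.1 = 0.452763
Newton iteration, ψ⁰ = 0.5:
  ψ = 0.5000: g = 0.04065, g' = -0.4489 → ψ = 0.5905
  ψ = 0.5905: g = 0.00002, g' = -0.4508 → ψ = 0.5906
Converged at ψ = 0.5906.

ψ = 0.5906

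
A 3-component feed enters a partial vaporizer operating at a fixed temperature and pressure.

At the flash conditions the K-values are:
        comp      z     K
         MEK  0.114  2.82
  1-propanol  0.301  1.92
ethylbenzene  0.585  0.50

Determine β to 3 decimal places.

Newton iteration, β⁰ = 0.5:
  β = 0.500: g = -0.0917, g' = -0.483 → β = 0.310
  β = 0.310: g = 0.0019, g' = -0.513 → β = 0.314
Converged at β = 0.314.

β = 0.314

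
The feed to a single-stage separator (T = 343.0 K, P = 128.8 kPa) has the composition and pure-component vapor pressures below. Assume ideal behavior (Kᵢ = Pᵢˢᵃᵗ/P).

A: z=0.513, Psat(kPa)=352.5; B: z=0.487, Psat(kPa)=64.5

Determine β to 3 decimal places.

Raoult's law: Kᵢ = Pᵢˢᵃᵗ/P = Pᵢˢᵃᵗ/128.8.
  K_A = 352.5/128.8 = 2.73680, K_B = 64.5/128.8 = 0.50078
Material balance + equilibrium reduce to Σ zᵢ(Kᵢ−1)/(1+β(Kᵢ−1)) = 0.
Feasibility: ΣzᵢKᵢ = 1.648, Σzᵢ/Kᵢ = 1.160 — both > 1, two phases present.
Newton–Raphson from β = 0.53:
  β = 0.530: g = 0.1333, g' = -0.644 → β = 0.737
  β = 0.737: g = 0.0061, g' = -0.601 → β = 0.747
Converged at β = 0.747.

β = 0.747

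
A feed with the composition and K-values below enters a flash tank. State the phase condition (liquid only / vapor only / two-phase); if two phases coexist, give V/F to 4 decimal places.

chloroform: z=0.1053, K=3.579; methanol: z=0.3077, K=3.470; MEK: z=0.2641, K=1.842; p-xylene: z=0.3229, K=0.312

ΣzᵢKᵢ = 2.0318; Σzᵢ/Kᵢ = 1.2964.
Both exceed 1, so a two-phase solution exists.
Rachford–Rice: g(ψ) = Σ zᵢ(Kᵢ−1)/(1+ψ(Kᵢ−1)) = 0.
Newton–Raphson from ψ = 0.36:
  ψ = 0.3600: g = 0.41847, g' = -1.0946 → ψ = 0.7423
  ψ = 0.7423: g = 0.04422, g' = -1.0256 → ψ = 0.7854
  ψ = 0.7854: g = -0.00121, g' = -1.0850 → ψ = 0.7843
Converged at ψ = 0.7843.

two-phase, V/F = 0.7843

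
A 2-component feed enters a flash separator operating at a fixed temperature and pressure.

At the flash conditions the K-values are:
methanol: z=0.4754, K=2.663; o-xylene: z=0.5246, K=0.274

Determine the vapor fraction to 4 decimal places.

Let ψ = V/F and solve Σ zᵢ(Kᵢ−1)/(1+ψ(Kᵢ−1)) = 0.
Check two-phase: ΣzᵢKᵢ = 1.4097 > 1 and Σzᵢ/Kᵢ = 2.0931 > 1, so g(0) = 0.4097 > 0 and g(1) = -1.0931 < 0.
Iterate (Newton) starting at ψ = 0.5:
  ψ = 0.5000: g = -0.16623, g' = -1.0734 → ψ = 0.3451
  ψ = 0.3451: g = -0.00590, g' = -1.0230 → ψ = 0.3394
Converged at ψ = 0.3394.

ψ = 0.3394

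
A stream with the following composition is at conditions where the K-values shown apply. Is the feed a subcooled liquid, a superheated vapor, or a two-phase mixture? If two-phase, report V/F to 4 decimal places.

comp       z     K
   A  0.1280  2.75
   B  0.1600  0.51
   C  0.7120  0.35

ΣzᵢKᵢ = 0.6828; Σzᵢ/Kᵢ = 2.3946.
Since ΣzᵢKᵢ < 1 the mixture is below its bubble point — single liquid phase.

subcooled liquid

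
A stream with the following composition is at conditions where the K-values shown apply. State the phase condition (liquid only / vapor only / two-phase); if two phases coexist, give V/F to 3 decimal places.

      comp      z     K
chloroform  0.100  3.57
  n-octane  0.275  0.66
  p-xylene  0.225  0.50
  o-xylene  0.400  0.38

liquid only

ΣzᵢKᵢ = 0.803; Σzᵢ/Kᵢ = 1.947.
Since ΣzᵢKᵢ < 1 the mixture is below its bubble point — single liquid phase.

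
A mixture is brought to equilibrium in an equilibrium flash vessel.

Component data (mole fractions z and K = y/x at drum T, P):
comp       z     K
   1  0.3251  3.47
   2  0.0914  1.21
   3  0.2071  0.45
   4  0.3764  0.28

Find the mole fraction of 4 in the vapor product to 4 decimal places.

y_4 = 0.1341

Let ψ = V/F and solve Σ zᵢ(Kᵢ−1)/(1+ψ(Kᵢ−1)) = 0.
Feasibility: ΣzᵢKᵢ = 1.4373, Σzᵢ/Kᵢ = 1.9737 — both > 1, two phases present.
Newton iteration, ψ⁰ = 0.69:
  ψ = 0.6900: g = -0.40844, g' = -1.2076 → ψ = 0.3518
  ψ = 0.3518: g = -0.05662, g' = -1.0176 → ψ = 0.2961
  ψ = 0.2961: g = 0.00132, g' = -1.0698 → ψ = 0.2974
Converged at ψ = 0.2974.
Compositions from xᵢ = zᵢ/(1+ψ(Kᵢ−1)), yᵢ = Kᵢxᵢ:
  1: x = 0.1874, y = 0.6504
  2: x = 0.0860, y = 0.1041
  3: x = 0.2476, y = 0.1114
  4: x = 0.4789, y = 0.1341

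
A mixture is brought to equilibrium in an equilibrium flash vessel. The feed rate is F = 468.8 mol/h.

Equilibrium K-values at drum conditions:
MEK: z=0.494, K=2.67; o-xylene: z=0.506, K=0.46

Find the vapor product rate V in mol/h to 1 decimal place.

V = 286.8 mol/h

Rachford–Rice: g(V/F) = Σ zᵢ(Kᵢ−1)/(1+V/F(Kᵢ−1)) = 0.
Feasibility: ΣzᵢKᵢ = 1.552, Σzᵢ/Kᵢ = 1.285 — both > 1, two phases present.
Binary case is linear: z₁(K₁−1)(1+V/F(K₂−1)) + z₂(K₂−1)(1+V/F(K₁−1)) = 0
⇒ V/F = [z₁(K₁−1)+z₂(K₂−1)] / [−(K₁−1)(K₂−1)] = 0.5517/0.9018 = 0.612
Then V = V/F·F = 0.6118·468.8 = 286.8 mol/h and L = F − V = 182.0 mol/h.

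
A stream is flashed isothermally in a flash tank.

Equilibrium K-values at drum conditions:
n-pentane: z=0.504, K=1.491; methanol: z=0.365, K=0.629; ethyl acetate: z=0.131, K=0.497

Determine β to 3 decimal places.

Material balance + equilibrium reduce to Σ zᵢ(Kᵢ−1)/(1+β(Kᵢ−1)) = 0.
g(0) = ΣzᵢKᵢ − 1 = 0.046 and g(1) = 1 − Σzᵢ/Kᵢ = -0.182, so a root lies in (0, 1).
Iterate (Newton) starting at β = 0.5:
  β = 0.500: g = -0.0556, g' = -0.213 → β = 0.239
  β = 0.239: g = -0.0021, g' = -0.201 → β = 0.229
Converged at β = 0.229.

β = 0.229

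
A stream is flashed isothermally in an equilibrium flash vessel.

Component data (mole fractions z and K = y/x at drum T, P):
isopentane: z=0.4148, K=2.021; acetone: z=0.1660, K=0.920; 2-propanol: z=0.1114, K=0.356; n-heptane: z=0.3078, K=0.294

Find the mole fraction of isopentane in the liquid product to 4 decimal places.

x_isopentane = 0.3430

Let ψ = V/F and solve Σ zᵢ(Kᵢ−1)/(1+ψ(Kᵢ−1)) = 0.
g(0) = ΣzᵢKᵢ − 1 = 0.1212 and g(1) = 1 − Σzᵢ/Kᵢ = -0.7455, so a root lies in (0, 1).
Iterate (Newton) starting at ψ = 0.51:
  ψ = 0.5100: g = -0.18175, g' = -0.6652 → ψ = 0.2368
  ψ = 0.2368: g = -0.01805, g' = -0.5670 → ψ = 0.2049
  ψ = 0.2049: g = 0.00001, g' = -0.5678 → ψ = 0.2050
Converged at ψ = 0.2050.
Compositions from xᵢ = zᵢ/(1+ψ(Kᵢ−1)), yᵢ = Kᵢxᵢ:
  isopentane: x = 0.3430, y = 0.6932
  acetone: x = 0.1688, y = 0.1553
  2-propanol: x = 0.1283, y = 0.0457
  n-heptane: x = 0.3599, y = 0.1058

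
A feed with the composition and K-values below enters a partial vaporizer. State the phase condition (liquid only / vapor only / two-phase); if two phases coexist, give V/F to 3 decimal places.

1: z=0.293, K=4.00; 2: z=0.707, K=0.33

ΣzᵢKᵢ = 1.405; Σzᵢ/Kᵢ = 2.216.
Both exceed 1, so a two-phase solution exists.
Let ψ = V/F and solve Σ zᵢ(Kᵢ−1)/(1+ψ(Kᵢ−1)) = 0.
Binary case is linear: z₁(K₁−1)(1+ψ(K₂−1)) + z₂(K₂−1)(1+ψ(K₁−1)) = 0
⇒ ψ = [z₁(K₁−1)+z₂(K₂−1)] / [−(K₁−1)(K₂−1)] = 0.4053/2.0100 = 0.202

two-phase, V/F = 0.202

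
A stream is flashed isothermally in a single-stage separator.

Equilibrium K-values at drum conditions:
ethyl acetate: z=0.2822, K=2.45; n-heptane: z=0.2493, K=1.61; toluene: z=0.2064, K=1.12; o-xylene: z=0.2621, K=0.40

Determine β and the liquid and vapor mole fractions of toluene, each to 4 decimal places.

β = 0.8224, x_toluene = 0.1879, y_toluene = 0.2104

Newton iteration, β⁰ = 0.62:
  β = 0.6200: g = 0.09846, g' = -0.4552 → β = 0.8363
  β = 0.8363: g = -0.00750, g' = -0.5444 → β = 0.8225
  β = 0.8225: g = -0.00007, g' = -0.5348 → β = 0.8224
Converged at β = 0.8224.
Compositions from xᵢ = zᵢ/(1+β(Kᵢ−1)), yᵢ = Kᵢxᵢ:
  ethyl acetate: x = 0.1287, y = 0.3153
  n-heptane: x = 0.1660, y = 0.2673
  toluene: x = 0.1879, y = 0.2104
  o-xylene: x = 0.5174, y = 0.2070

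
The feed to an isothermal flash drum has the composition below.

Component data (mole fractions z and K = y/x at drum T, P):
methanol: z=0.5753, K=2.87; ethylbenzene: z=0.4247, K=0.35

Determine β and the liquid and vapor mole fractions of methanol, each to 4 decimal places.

Material balance + equilibrium reduce to Σ zᵢ(Kᵢ−1)/(1+β(Kᵢ−1)) = 0.
g(0) = ΣzᵢKᵢ − 1 = 0.7998 and g(1) = 1 − Σzᵢ/Kᵢ = -0.4139, so a root lies in (0, 1).
Iterate (Newton) starting at β = 0.47:
  β = 0.4700: g = 0.17509, g' = -0.9419 → β = 0.6559
  β = 0.6559: g = 0.00197, g' = -0.9510 → β = 0.6580
Converged at β = 0.6580.
Compositions from xᵢ = zᵢ/(1+β(Kᵢ−1)), yᵢ = Kᵢxᵢ:
  methanol: x = 0.2579, y = 0.7403
  ethylbenzene: x = 0.7421, y = 0.2597

β = 0.6580, x_methanol = 0.2579, y_methanol = 0.7403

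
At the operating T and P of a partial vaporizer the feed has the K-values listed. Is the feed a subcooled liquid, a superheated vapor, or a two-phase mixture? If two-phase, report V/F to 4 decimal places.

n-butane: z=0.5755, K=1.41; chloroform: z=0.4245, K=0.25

subcooled liquid

ΣzᵢKᵢ = 0.9176; Σzᵢ/Kᵢ = 2.1062.
Since ΣzᵢKᵢ < 1 the mixture is below its bubble point — single liquid phase.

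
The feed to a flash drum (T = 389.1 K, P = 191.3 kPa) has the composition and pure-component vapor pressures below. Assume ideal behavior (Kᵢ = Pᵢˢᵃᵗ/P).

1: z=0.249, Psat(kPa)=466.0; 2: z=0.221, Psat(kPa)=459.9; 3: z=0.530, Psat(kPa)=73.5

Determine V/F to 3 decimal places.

V/F = 0.390

Raoult's law: Kᵢ = Pᵢˢᵃᵗ/P = Pᵢˢᵃᵗ/191.3.
  K_1 = 466.0/191.3 = 2.43596, K_2 = 459.9/191.3 = 2.40408, K_3 = 73.5/191.3 = 0.38421
Material balance + equilibrium reduce to Σ zᵢ(Kᵢ−1)/(1+V/F(Kᵢ−1)) = 0.
g(0) = ΣzᵢKᵢ − 1 = 0.341 and g(1) = 1 − Σzᵢ/Kᵢ = -0.574, so a root lies in (0, 1).
Newton–Raphson from V/F = 0.48:
  V/F = 0.480: g = -0.0663, g' = -0.740 → V/F = 0.390
Converged at V/F = 0.390.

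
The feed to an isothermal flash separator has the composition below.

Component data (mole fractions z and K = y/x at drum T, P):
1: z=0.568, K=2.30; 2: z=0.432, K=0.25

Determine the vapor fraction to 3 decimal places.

Newton iteration, ψ⁰ = 0.5:
  ψ = 0.500: g = -0.0709, g' = -0.975 → ψ = 0.427
  ψ = 0.427: g = -0.0021, g' = -0.923 → ψ = 0.425
Converged at ψ = 0.425.

ψ = 0.425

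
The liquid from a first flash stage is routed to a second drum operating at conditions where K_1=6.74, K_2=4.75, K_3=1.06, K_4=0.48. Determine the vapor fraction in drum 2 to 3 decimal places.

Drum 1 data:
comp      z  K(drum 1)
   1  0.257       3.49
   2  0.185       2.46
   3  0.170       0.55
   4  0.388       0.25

Drum 1:
Material balance + equilibrium reduce to Σ zᵢ(Kᵢ−1)/(1+ψ₁(Kᵢ−1)) = 0.
g(0) = ΣzᵢKᵢ − 1 = 0.543 and g(1) = 1 − Σzᵢ/Kᵢ = -1.010, so a root lies in (0, 1).
Iterate (Newton) starting at ψ₁ = 0.55:
  ψ₁ = 0.550: g = -0.1771, g' = -1.098 → ψ₁ = 0.389
  ψ₁ = 0.389: g = -0.0060, g' = -1.057 → ψ₁ = 0.383
Converged at ψ₁ = 0.383.
Drum-1 compositions:
  1: x = 0.132, y = 0.459
  2: x = 0.119, y = 0.292
  3: x = 0.205, y = 0.113
  4: x = 0.544, y = 0.136
Drum-2 feed = drum-1 liquid: z₂ = (0.1315, 0.1186, 0.2054, 0.5444).
Drum 2:
Material balance + equilibrium reduce to Σ zᵢ(Kᵢ−1)/(1+ψ₂(Kᵢ−1)) = 0.
g(0) = ΣzᵢKᵢ − 1 = 0.929 and g(1) = 1 − Σzᵢ/Kᵢ = -0.372, so a root lies in (0, 1).
Newton iteration, ψ₂⁰ = 0.5:
  ψ₂ = 0.500: g = -0.0207, g' = -0.761 → ψ₂ = 0.473
Converged at ψ₂ = 0.473.
  1: x = 0.035, y = 0.239
  2: x = 0.043, y = 0.203
  3: x = 0.200, y = 0.212
  4: x = 0.722, y = 0.347

V/F (drum 2) = 0.473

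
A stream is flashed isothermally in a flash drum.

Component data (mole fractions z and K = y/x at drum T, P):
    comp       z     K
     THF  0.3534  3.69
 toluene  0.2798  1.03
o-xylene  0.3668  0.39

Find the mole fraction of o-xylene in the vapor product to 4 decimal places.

y_o-xylene = 0.2316

Rachford–Rice: g(ψ) = Σ zᵢ(Kᵢ−1)/(1+ψ(Kᵢ−1)) = 0.
Check two-phase: ΣzᵢKᵢ = 1.7353 > 1 and Σzᵢ/Kᵢ = 1.3079 > 1, so g(0) = 0.7353 > 0 and g(1) = -0.3079 < 0.
Iterate (Newton) starting at ψ = 0.5:
  ψ = 0.5000: g = 0.09172, g' = -0.7478 → ψ = 0.6226
  ψ = 0.6226: g = 0.00285, g' = -0.7125 → ψ = 0.6267
Converged at ψ = 0.6267.
Compositions from xᵢ = zᵢ/(1+ψ(Kᵢ−1)), yᵢ = Kᵢxᵢ:
  THF: x = 0.1316, y = 0.4856
  toluene: x = 0.2746, y = 0.2829
  o-xylene: x = 0.5938, y = 0.2316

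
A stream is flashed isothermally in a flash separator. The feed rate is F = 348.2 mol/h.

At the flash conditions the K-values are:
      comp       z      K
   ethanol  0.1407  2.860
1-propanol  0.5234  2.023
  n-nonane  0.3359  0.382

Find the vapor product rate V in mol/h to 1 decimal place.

V = 273.4 mol/h

Rachford–Rice: g(ψ) = Σ zᵢ(Kᵢ−1)/(1+ψ(Kᵢ−1)) = 0.
Check two-phase: ΣzᵢKᵢ = 1.5896 > 1 and Σzᵢ/Kᵢ = 1.1872 > 1, so g(0) = 0.5896 > 0 and g(1) = -0.1872 < 0.
Newton iteration, ψ⁰ = 0.5:
  ψ = 0.5000: g = 0.18943, g' = -0.6391 → ψ = 0.7964
  ψ = 0.7964: g = -0.00824, g' = -0.7428 → ψ = 0.7853
  ψ = 0.7853: g = -0.00005, g' = -0.7331 → ψ = 0.7852
Converged at ψ = 0.7852.
Then V = ψ·F = 0.7852·348.2 = 273.4 mol/h and L = F − V = 74.8 mol/h.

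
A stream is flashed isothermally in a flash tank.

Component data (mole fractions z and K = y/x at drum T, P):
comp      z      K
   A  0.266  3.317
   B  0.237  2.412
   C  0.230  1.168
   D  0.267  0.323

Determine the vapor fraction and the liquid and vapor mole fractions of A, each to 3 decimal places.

ψ = 0.815, x_A = 0.092, y_A = 0.306

Let ψ = V/F and solve Σ zᵢ(Kᵢ−1)/(1+ψ(Kᵢ−1)) = 0.
g(0) = ΣzᵢKᵢ − 1 = 0.809 and g(1) = 1 − Σzᵢ/Kᵢ = -0.202, so a root lies in (0, 1).
Iterate (Newton) starting at ψ = 0.4:
  ψ = 0.400: g = 0.3220, g' = -0.813 → ψ = 0.796
  ψ = 0.796: g = 0.0164, g' = -0.862 → ψ = 0.815
Converged at ψ = 0.815.
Compositions from xᵢ = zᵢ/(1+ψ(Kᵢ−1)), yᵢ = Kᵢxᵢ:
  A: x = 0.092, y = 0.306
  B: x = 0.110, y = 0.266
  C: x = 0.202, y = 0.236
  D: x = 0.595, y = 0.192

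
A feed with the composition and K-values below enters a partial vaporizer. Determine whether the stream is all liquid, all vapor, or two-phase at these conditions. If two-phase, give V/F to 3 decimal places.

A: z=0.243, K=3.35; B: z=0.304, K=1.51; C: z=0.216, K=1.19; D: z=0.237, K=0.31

ΣzᵢKᵢ = 1.604; Σzᵢ/Kᵢ = 1.220.
Both exceed 1, so a two-phase solution exists.
Let ψ = V/F and solve Σ zᵢ(Kᵢ−1)/(1+ψ(Kᵢ−1)) = 0.
Newton iteration, ψ⁰ = 0.5:
  ψ = 0.500: g = 0.1739, g' = -0.603 → ψ = 0.788
  ψ = 0.788: g = -0.0120, g' = -0.753 → ψ = 0.772
Converged at ψ = 0.772.

two-phase, V/F = 0.772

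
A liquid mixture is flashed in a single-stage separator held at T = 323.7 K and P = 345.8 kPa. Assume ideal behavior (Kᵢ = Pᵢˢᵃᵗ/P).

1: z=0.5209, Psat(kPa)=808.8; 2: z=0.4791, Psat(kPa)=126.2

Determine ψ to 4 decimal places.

ψ = 0.4624

Raoult's law: Kᵢ = Pᵢˢᵃᵗ/P = Pᵢˢᵃᵗ/345.8.
  K_1 = 808.8/345.8 = 2.338924, K_2 = 126.2/345.8 = 0.364951
Let ψ = V/F and solve Σ zᵢ(Kᵢ−1)/(1+ψ(Kᵢ−1)) = 0.
g(0) = ΣzᵢKᵢ − 1 = 0.3932 and g(1) = 1 − Σzᵢ/Kᵢ = -0.5355, so a root lies in (0, 1).
Binary case is linear: z₁(K₁−1)(1+ψ(K₂−1)) + z₂(K₂−1)(1+ψ(K₁−1)) = 0
⇒ ψ = [z₁(K₁−1)+z₂(K₂−1)] / [−(K₁−1)(K₂−1)] = 0.39319/0.85028 = 0.4624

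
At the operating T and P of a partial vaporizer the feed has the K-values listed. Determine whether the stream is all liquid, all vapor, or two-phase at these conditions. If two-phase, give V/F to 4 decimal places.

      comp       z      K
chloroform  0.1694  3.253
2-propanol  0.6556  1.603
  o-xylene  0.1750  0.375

all vapor

ΣzᵢKᵢ = 1.6676; Σzᵢ/Kᵢ = 0.9277.
Since Σzᵢ/Kᵢ < 1 the mixture is above its dew point — single vapor phase.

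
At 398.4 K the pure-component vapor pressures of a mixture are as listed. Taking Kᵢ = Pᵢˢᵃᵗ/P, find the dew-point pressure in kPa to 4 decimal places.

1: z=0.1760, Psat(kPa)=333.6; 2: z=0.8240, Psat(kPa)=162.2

Pdew = 178.3254 kPa

At the dew point ψ → 1, so Σzᵢ/Kᵢ = 1 with Kᵢ = Pᵢˢᵃᵗ/P ⇒ 1/P = Σzᵢ/Pᵢˢᵃᵗ.
1/P = 0.1760/333.6 + 0.8240/162.2 = 0.0056077 ⇒ P = 178.3254 kPa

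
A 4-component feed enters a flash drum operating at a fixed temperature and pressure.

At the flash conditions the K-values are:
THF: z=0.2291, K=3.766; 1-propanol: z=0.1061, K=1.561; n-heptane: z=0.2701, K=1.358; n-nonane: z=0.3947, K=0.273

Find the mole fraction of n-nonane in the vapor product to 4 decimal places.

Iterate (Newton) starting at V/F = 0.58:
  V/F = 0.5800: g = -0.12785, g' = -0.9249 → V/F = 0.4418
  V/F = 0.4418: g = -0.00631, g' = -0.8550 → V/F = 0.4344
Converged at V/F = 0.4344.
Compositions from xᵢ = zᵢ/(1+V/F(Kᵢ−1)), yᵢ = Kᵢxᵢ:
  THF: x = 0.1041, y = 0.3919
  1-propanol: x = 0.0853, y = 0.1332
  n-heptane: x = 0.2337, y = 0.3174
  n-nonane: x = 0.5769, y = 0.1575

y_n-nonane = 0.1575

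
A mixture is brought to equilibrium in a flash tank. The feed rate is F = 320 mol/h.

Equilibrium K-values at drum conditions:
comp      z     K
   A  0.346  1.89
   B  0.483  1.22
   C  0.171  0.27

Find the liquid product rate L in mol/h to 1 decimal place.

L = 80.0 mol/h

Rachford–Rice: g(V/F) = Σ zᵢ(Kᵢ−1)/(1+V/F(Kᵢ−1)) = 0.
Check two-phase: ΣzᵢKᵢ = 1.289 > 1 and Σzᵢ/Kᵢ = 1.212 > 1, so g(0) = 0.289 > 0 and g(1) = -0.212 < 0.
Iterate (Newton) starting at V/F = 0.41:
  V/F = 0.410: g = 0.1449, g' = -0.352 → V/F = 0.821
  V/F = 0.821: g = -0.0438, g' = -0.676 → V/F = 0.757
  V/F = 0.757: g = -0.0037, g' = -0.570 → V/F = 0.750
Converged at V/F = 0.750.
Then V = V/F·F = 0.7500·320 = 240.0 mol/h and L = F − V = 80.0 mol/h.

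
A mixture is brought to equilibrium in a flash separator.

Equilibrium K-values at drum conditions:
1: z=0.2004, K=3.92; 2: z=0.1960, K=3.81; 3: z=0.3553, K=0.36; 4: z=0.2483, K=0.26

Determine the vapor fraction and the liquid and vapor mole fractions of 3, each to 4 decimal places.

ψ = 0.3703, x_3 = 0.4656, y_3 = 0.1676

Rachford–Rice: g(ψ) = Σ zᵢ(Kᵢ−1)/(1+ψ(Kᵢ−1)) = 0.
Check two-phase: ΣzᵢKᵢ = 1.7248 > 1 and Σzᵢ/Kᵢ = 2.0445 > 1, so g(0) = 0.7248 > 0 and g(1) = -1.0445 < 0.
Newton iteration, ψ⁰ = 0.5:
  ψ = 0.5000: g = -0.15917, g' = -1.2072 → ψ = 0.3681
  ψ = 0.3681: g = 0.00269, g' = -1.2767 → ψ = 0.3703
Converged at ψ = 0.3703.
Compositions from xᵢ = zᵢ/(1+ψ(Kᵢ−1)), yᵢ = Kᵢxᵢ:
  1: x = 0.0963, y = 0.3775
  2: x = 0.0961, y = 0.3660
  3: x = 0.4656, y = 0.1676
  4: x = 0.3420, y = 0.0889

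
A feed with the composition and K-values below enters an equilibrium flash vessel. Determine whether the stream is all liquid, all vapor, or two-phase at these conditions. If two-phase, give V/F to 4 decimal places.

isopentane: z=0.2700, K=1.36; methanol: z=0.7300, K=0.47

ΣzᵢKᵢ = 0.7103; Σzᵢ/Kᵢ = 1.7517.
Since ΣzᵢKᵢ < 1 the mixture is below its bubble point — single liquid phase.

all liquid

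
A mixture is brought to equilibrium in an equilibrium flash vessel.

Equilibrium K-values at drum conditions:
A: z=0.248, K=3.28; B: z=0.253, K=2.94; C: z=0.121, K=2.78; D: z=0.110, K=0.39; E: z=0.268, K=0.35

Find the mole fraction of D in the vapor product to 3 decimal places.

y_D = 0.083

Rachford–Rice: g(ψ) = Σ zᵢ(Kᵢ−1)/(1+ψ(Kᵢ−1)) = 0.
g(0) = ΣzᵢKᵢ − 1 = 1.030 and g(1) = 1 − Σzᵢ/Kᵢ = -0.253, so a root lies in (0, 1).
Newton–Raphson from ψ = 0.5:
  ψ = 0.500: g = 0.2727, g' = -0.967 → ψ = 0.782
  ψ = 0.782: g = 0.0057, g' = -1.002 → ψ = 0.788
Converged at ψ = 0.788.
Compositions from xᵢ = zᵢ/(1+ψ(Kᵢ−1)), yᵢ = Kᵢxᵢ:
  A: x = 0.089, y = 0.291
  B: x = 0.100, y = 0.294
  C: x = 0.050, y = 0.140
  D: x = 0.212, y = 0.083
  E: x = 0.549, y = 0.192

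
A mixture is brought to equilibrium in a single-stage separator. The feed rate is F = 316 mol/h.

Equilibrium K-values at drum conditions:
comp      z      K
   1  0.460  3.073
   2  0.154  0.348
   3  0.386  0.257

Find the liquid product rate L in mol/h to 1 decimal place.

L = 195.8 mol/h

Material balance + equilibrium reduce to Σ zᵢ(Kᵢ−1)/(1+V/F(Kᵢ−1)) = 0.
Feasibility: ΣzᵢKᵢ = 1.566, Σzᵢ/Kᵢ = 2.094 — both > 1, two phases present.
Newton iteration, V/F⁰ = 0.62:
  V/F = 0.620: g = -0.2830, g' = -1.296 → V/F = 0.402
  V/F = 0.402: g = -0.0244, g' = -1.142 → V/F = 0.380
Converged at V/F = 0.380.
Then V = V/F·F = 0.3803·316 = 120.2 mol/h and L = F − V = 195.8 mol/h.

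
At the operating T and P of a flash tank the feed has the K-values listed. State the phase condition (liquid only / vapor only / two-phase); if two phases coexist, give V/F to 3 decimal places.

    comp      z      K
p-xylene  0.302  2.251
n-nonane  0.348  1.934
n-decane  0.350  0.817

vapor only

ΣzᵢKᵢ = 1.639; Σzᵢ/Kᵢ = 0.742.
Since Σzᵢ/Kᵢ < 1 the mixture is above its dew point — single vapor phase.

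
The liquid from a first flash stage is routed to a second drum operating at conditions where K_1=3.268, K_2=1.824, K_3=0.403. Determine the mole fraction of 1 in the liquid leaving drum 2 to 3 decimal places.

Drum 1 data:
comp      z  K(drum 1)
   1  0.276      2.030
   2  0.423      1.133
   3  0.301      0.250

x_1 (drum 2) = 0.082

Drum 1:
Iterate (Newton) starting at ψ₁ = 0.53:
  ψ₁ = 0.530: g = -0.1382, g' = -0.595 → ψ₁ = 0.298
  ψ₁ = 0.298: g = -0.0190, g' = -0.459 → ψ₁ = 0.256
Converged at ψ₁ = 0.256.
Drum-1 compositions:
  1: x = 0.218, y = 0.443
  2: x = 0.409, y = 0.463
  3: x = 0.373, y = 0.093
Drum-2 feed = drum-1 liquid: z₂ = (0.2184, 0.4091, 0.3725).
Drum 2:
Let ψ₂ = V/F and solve Σ zᵢ(Kᵢ−1)/(1+ψ₂(Kᵢ−1)) = 0.
Check two-phase: ΣzᵢKᵢ = 1.610 > 1 and Σzᵢ/Kᵢ = 1.215 > 1, so g(0) = 0.610 > 0 and g(1) = -0.215 < 0.
Newton–Raphson from ψ₂ = 0.54:
  ψ₂ = 0.540: g = 0.1278, g' = -0.649 → ψ₂ = 0.737
  ψ₂ = 0.737: g = -0.0018, g' = -0.688 → ψ₂ = 0.734
Converged at ψ₂ = 0.734.
  1: x = 0.082, y = 0.268
  2: x = 0.255, y = 0.465
  3: x = 0.663, y = 0.267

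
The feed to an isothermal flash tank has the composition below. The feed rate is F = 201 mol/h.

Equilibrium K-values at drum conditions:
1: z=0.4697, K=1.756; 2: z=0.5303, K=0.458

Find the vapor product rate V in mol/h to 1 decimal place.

V = 33.2 mol/h

Rachford–Rice: g(β) = Σ zᵢ(Kᵢ−1)/(1+β(Kᵢ−1)) = 0.
Check two-phase: ΣzᵢKᵢ = 1.0677 > 1 and Σzᵢ/Kᵢ = 1.4253 > 1, so g(0) = 0.0677 > 0 and g(1) = -0.4253 < 0.
Binary case is linear: z₁(K₁−1)(1+β(K₂−1)) + z₂(K₂−1)(1+β(K₁−1)) = 0
⇒ β = [z₁(K₁−1)+z₂(K₂−1)] / [−(K₁−1)(K₂−1)] = 0.06767/0.40975 = 0.1652
Then V = β·F = 0.1652·201 = 33.2 mol/h and L = F − V = 167.8 mol/h.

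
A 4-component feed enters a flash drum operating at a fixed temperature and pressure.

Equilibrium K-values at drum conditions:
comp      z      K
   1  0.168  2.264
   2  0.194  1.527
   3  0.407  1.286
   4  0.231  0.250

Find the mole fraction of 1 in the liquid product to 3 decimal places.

x_1 = 0.098

Rachford–Rice: g(ψ) = Σ zᵢ(Kᵢ−1)/(1+ψ(Kᵢ−1)) = 0.
g(0) = ΣzᵢKᵢ − 1 = 0.258 and g(1) = 1 − Σzᵢ/Kᵢ = -0.442, so a root lies in (0, 1).
Newton iteration, ψ⁰ = 0.43:
  ψ = 0.430: g = 0.0689, g' = -0.458 → ψ = 0.580
  ψ = 0.580: g = -0.0062, g' = -0.553 → ψ = 0.569
Converged at ψ = 0.569.
Compositions from xᵢ = zᵢ/(1+ψ(Kᵢ−1)), yᵢ = Kᵢxᵢ:
  1: x = 0.098, y = 0.221
  2: x = 0.149, y = 0.228
  3: x = 0.350, y = 0.450
  4: x = 0.403, y = 0.101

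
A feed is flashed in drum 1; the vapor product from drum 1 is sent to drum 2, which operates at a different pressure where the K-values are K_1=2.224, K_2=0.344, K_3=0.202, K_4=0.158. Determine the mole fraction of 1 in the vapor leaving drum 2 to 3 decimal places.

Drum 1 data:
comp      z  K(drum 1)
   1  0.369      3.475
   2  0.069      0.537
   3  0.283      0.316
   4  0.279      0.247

Drum 1:
Rachford–Rice: g(ψ₁) = Σ zᵢ(Kᵢ−1)/(1+ψ₁(Kᵢ−1)) = 0.
Feasibility: ΣzᵢKᵢ = 1.478, Σzᵢ/Kᵢ = 2.260 — both > 1, two phases present.
Newton–Raphson from ψ₁ = 0.58:
  ψ₁ = 0.580: g = -0.3625, g' = -1.271 → ψ₁ = 0.295
  ψ₁ = 0.295: g = -0.0215, g' = -1.244 → ψ₁ = 0.278
Converged at ψ₁ = 0.278.
Drum-1 compositions:
  1: x = 0.219, y = 0.760
  2: x = 0.079, y = 0.043
  3: x = 0.349, y = 0.110
  4: x = 0.353, y = 0.087
Drum-2 feed = drum-1 vapor: z₂ = (0.7599, 0.0425, 0.1104, 0.0871).
Drum 2:
Let ψ₂ = V/F and solve Σ zᵢ(Kᵢ−1)/(1+ψ₂(Kᵢ−1)) = 0.
g(0) = ΣzᵢKᵢ − 1 = 0.741 and g(1) = 1 − Σzᵢ/Kᵢ = -0.563, so a root lies in (0, 1).
Newton–Raphson from ψ₂ = 0.5:
  ψ₂ = 0.500: g = 0.2622, g' = -0.858 → ψ₂ = 0.806
  ψ₂ = 0.806: g = -0.0658, g' = -1.520 → ψ₂ = 0.762
  ψ₂ = 0.762: g = -0.0046, g' = -1.318 → ψ₂ = 0.759
Converged at ψ₂ = 0.759.
  1: x = 0.394, y = 0.876
  2: x = 0.085, y = 0.029
  3: x = 0.280, y = 0.057
  4: x = 0.241, y = 0.038

y_1 (drum 2) = 0.876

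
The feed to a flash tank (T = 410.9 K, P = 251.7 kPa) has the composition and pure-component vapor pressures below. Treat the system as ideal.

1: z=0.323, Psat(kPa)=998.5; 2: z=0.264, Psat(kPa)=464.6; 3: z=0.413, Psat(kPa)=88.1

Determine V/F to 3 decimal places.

V/F = 0.657

Raoult's law: Kᵢ = Pᵢˢᵃᵗ/P = Pᵢˢᵃᵗ/251.7.
  K_1 = 998.5/251.7 = 3.96702, K_2 = 464.6/251.7 = 1.84585, K_3 = 88.1/251.7 = 0.35002
Rachford–Rice: g(V/F) = Σ zᵢ(Kᵢ−1)/(1+V/F(Kᵢ−1)) = 0.
Feasibility: ΣzᵢKᵢ = 1.913, Σzᵢ/Kᵢ = 1.404 — both > 1, two phases present.
Newton iteration, V/F⁰ = 0.32:
  V/F = 0.320: g = 0.3284, g' = -1.143 → V/F = 0.607
  V/F = 0.607: g = 0.0461, g' = -0.921 → V/F = 0.657
Converged at V/F = 0.657.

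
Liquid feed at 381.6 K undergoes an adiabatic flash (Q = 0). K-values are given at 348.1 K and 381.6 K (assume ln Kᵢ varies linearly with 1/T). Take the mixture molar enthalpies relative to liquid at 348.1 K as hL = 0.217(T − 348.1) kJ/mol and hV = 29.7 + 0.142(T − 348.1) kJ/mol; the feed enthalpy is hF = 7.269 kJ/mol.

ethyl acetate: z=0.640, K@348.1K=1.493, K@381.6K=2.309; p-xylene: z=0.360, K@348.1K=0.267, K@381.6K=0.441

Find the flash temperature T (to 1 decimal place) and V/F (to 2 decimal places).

Adiabatic flash: solve Rachford–Rice at each trial T, then check hF = ψ·hV(T) + (1−ψ)·hL(T).
  T = 348.1 K: K = (1.493, 0.267), RR gives ψ = 0.143, H_out = 4.244 kJ/mol
  T = 381.6 K: K = (2.309, 0.441), RR gives ψ = 0.870, H_out = 30.919 kJ/mol
  T = 364.9 K: K = (1.877, 0.347), RR gives ψ = 0.570, H_out = 19.856 kJ/mol
  T = 356.5 K: K = (1.678, 0.305), RR gives ψ = 0.391, H_out = 13.184 kJ/mol
  T = 352.3 K: K = (1.584, 0.286), RR gives ψ = 0.280, H_out = 9.133 kJ/mol
  T = 350.2 K: K = (1.538, 0.276), RR gives ψ = 0.215, H_out = 6.819 kJ/mol
Linear interpolation between T = 350.2 (H_out = 6.819) and T = 352.3 (H_out = 9.133) on hF = 7.269 gives T ≈ 350.6 K, at which ψ = 0.23.

T = 350.6 K, V/F = 0.23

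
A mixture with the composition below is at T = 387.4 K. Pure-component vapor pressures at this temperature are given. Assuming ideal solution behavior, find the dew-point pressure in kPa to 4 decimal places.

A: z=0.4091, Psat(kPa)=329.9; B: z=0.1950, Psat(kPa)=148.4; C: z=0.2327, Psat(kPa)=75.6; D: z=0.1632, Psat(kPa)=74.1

At the dew point ψ → 1, so Σzᵢ/Kᵢ = 1 with Kᵢ = Pᵢˢᵃᵗ/P ⇒ 1/P = Σzᵢ/Pᵢˢᵃᵗ.
1/P = 0.4091/329.9 + 0.1950/148.4 + 0.2327/75.6 + 0.1632/74.1 = 0.0078346 ⇒ P = 127.6396 kPa

Pdew = 127.6396 kPa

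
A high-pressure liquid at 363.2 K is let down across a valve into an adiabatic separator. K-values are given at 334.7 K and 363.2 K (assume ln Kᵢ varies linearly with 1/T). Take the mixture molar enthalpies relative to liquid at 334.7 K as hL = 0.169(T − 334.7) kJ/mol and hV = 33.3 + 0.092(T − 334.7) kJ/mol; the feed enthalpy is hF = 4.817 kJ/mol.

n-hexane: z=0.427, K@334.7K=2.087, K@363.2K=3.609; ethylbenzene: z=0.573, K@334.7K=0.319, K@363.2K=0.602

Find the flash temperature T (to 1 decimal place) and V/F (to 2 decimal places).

Adiabatic flash: solve Rachford–Rice at each trial T, then check hF = ψ·hV(T) + (1−ψ)·hL(T).
  T = 334.7 K: K = (2.087, 0.319), RR gives ψ = 0.100, H_out = 3.326 kJ/mol
  T = 363.2 K: K = (3.609, 0.602), RR gives ψ = 0.853, H_out = 31.357 kJ/mol
  T = 348.9 K: K = (2.773, 0.443), RR gives ψ = 0.444, H_out = 16.699 kJ/mol
  T = 341.8 K: K = (2.413, 0.377), RR gives ψ = 0.280, H_out = 10.378 kJ/mol
  T = 338.2 K: K = (2.243, 0.347), RR gives ψ = 0.193, H_out = 6.964 kJ/mol
  T = 336.4 K: K = (2.162, 0.332), RR gives ψ = 0.146, H_out = 5.143 kJ/mol
Linear interpolation between T = 334.7 (H_out = 3.326) and T = 336.4 (H_out = 5.143) on hF = 4.817 gives T ≈ 336.1 K, at which ψ = 0.14.

T = 336.1 K, V/F = 0.14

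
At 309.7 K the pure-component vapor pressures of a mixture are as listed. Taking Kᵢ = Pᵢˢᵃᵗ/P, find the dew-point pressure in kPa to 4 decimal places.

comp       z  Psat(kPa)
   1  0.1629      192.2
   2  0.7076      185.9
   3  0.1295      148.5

Pdew = 180.9642 kPa

At the dew point ψ → 1, so Σzᵢ/Kᵢ = 1 with Kᵢ = Pᵢˢᵃᵗ/P ⇒ 1/P = Σzᵢ/Pᵢˢᵃᵗ.
1/P = 0.1629/192.2 + 0.7076/185.9 + 0.1295/148.5 = 0.0055260 ⇒ P = 180.9642 kPa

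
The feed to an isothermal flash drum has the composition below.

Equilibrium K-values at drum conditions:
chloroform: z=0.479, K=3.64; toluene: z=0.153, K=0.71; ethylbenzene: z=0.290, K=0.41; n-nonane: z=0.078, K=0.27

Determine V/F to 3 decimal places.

Newton iteration, V/F⁰ = 0.54:
  V/F = 0.540: g = 0.1236, g' = -0.916 → V/F = 0.675
  V/F = 0.675: g = 0.0028, g' = -0.892 → V/F = 0.678
Converged at V/F = 0.678.

V/F = 0.678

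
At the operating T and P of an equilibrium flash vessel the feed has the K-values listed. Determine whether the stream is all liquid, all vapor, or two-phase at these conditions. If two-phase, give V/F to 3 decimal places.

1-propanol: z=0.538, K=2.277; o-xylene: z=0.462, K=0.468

two-phase, V/F = 0.649

ΣzᵢKᵢ = 1.441; Σzᵢ/Kᵢ = 1.223.
Both exceed 1, so a two-phase solution exists.
Newton–Raphson from ψ = 0.5:
  ψ = 0.500: g = 0.0844, g' = -0.569 → ψ = 0.648
  ψ = 0.648: g = 0.0007, g' = -0.567 → ψ = 0.649
Converged at ψ = 0.649.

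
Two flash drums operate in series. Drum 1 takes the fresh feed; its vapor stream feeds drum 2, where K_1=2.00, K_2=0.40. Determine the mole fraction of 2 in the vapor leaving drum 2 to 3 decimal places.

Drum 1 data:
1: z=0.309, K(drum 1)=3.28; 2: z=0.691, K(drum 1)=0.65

y_2 (drum 2) = 0.250

Drum 1:
Let ψ₁ = V/F and solve Σ zᵢ(Kᵢ−1)/(1+ψ₁(Kᵢ−1)) = 0.
g(0) = ΣzᵢKᵢ − 1 = 0.463 and g(1) = 1 − Σzᵢ/Kᵢ = -0.157, so a root lies in (0, 1).
Binary case is linear: z₁(K₁−1)(1+ψ₁(K₂−1)) + z₂(K₂−1)(1+ψ₁(K₁−1)) = 0
⇒ ψ₁ = [z₁(K₁−1)+z₂(K₂−1)] / [−(K₁−1)(K₂−1)] = 0.4627/0.7980 = 0.580
Drum-1 compositions:
  1: x = 0.133, y = 0.437
  2: x = 0.867, y = 0.563
Drum-2 feed = drum-1 vapor: z₂ = (0.4365, 0.5635).
Drum 2:
Let ψ₂ = V/F and solve Σ zᵢ(Kᵢ−1)/(1+ψ₂(Kᵢ−1)) = 0.
Check two-phase: ΣzᵢKᵢ = 1.098 > 1 and Σzᵢ/Kᵢ = 1.627 > 1, so g(0) = 0.098 > 0 and g(1) = -0.627 < 0.
Iterate (Newton) starting at ψ₂ = 0.44:
  ψ₂ = 0.440: g = -0.1562, g' = -0.585 → ψ₂ = 0.173
  ψ₂ = 0.173: g = -0.0051, g' = -0.570 → ψ₂ = 0.164
Converged at ψ₂ = 0.164.
  1: x = 0.375, y = 0.750
  2: x = 0.625, y = 0.250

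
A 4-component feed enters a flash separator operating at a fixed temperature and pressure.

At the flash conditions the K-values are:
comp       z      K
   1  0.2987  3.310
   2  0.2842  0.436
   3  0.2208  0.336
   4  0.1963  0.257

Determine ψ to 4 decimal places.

ψ = 0.1584

Rachford–Rice: g(ψ) = Σ zᵢ(Kᵢ−1)/(1+ψ(Kᵢ−1)) = 0.
Feasibility: ΣzᵢKᵢ = 1.2372, Σzᵢ/Kᵢ = 2.1630 — both > 1, two phases present.
Newton–Raphson from ψ = 0.34:
  ψ = 0.3400: g = -0.19636, g' = -0.9948 → ψ = 0.1426
  ψ = 0.1426: g = 0.01962, g' = -1.2631 → ψ = 0.1581
  ψ = 0.1581: g = 0.00030, g' = -1.2247 → ψ = 0.1584
Converged at ψ = 0.1584.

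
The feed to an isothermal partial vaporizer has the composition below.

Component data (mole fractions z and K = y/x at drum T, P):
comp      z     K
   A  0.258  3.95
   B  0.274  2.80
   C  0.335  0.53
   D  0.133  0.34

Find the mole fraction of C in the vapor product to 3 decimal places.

y_C = 0.282

Rachford–Rice: g(ψ) = Σ zᵢ(Kᵢ−1)/(1+ψ(Kᵢ−1)) = 0.
Check two-phase: ΣzᵢKᵢ = 2.009 > 1 and Σzᵢ/Kᵢ = 1.186 > 1, so g(0) = 1.009 > 0 and g(1) = -0.186 < 0.
Newton iteration, ψ⁰ = 0.5:
  ψ = 0.500: g = 0.2303, g' = -0.868 → ψ = 0.765
  ψ = 0.765: g = 0.0178, g' = -0.786 → ψ = 0.788
Converged at ψ = 0.788.
Compositions from xᵢ = zᵢ/(1+ψ(Kᵢ−1)), yᵢ = Kᵢxᵢ:
  A: x = 0.078, y = 0.307
  B: x = 0.113, y = 0.317
  C: x = 0.532, y = 0.282
  D: x = 0.277, y = 0.094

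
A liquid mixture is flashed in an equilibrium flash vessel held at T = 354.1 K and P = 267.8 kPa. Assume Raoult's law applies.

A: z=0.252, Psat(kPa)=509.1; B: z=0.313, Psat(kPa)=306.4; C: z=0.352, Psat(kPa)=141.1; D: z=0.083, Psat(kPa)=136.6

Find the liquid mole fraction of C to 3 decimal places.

x_C = 0.394

Raoult's law: Kᵢ = Pᵢˢᵃᵗ/P = Pᵢˢᵃᵗ/267.8.
  K_A = 509.1/267.8 = 1.90105, K_B = 306.4/267.8 = 1.14414, K_C = 141.1/267.8 = 0.52689, K_D = 136.6/267.8 = 0.51008
Let ψ = V/F and solve Σ zᵢ(Kᵢ−1)/(1+ψ(Kᵢ−1)) = 0.
Check two-phase: ΣzᵢKᵢ = 1.065 > 1 and Σzᵢ/Kᵢ = 1.237 > 1, so g(0) = 0.065 > 0 and g(1) = -0.237 < 0.
Newton–Raphson from ψ = 0.5:
  ψ = 0.500: g = -0.0734, g' = -0.273 → ψ = 0.231
  ψ = 0.231: g = -0.0013, g' = -0.271 → ψ = 0.227
Converged at ψ = 0.227.
Compositions from xᵢ = zᵢ/(1+ψ(Kᵢ−1)), yᵢ = Kᵢxᵢ:
  A: x = 0.209, y = 0.398
  B: x = 0.303, y = 0.347
  C: x = 0.394, y = 0.208
  D: x = 0.093, y = 0.048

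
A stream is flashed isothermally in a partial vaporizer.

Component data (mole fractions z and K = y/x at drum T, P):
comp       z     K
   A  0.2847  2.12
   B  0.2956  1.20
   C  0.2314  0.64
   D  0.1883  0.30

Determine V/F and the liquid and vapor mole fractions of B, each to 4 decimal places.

V/F = 0.3864, x_B = 0.2744, y_B = 0.3293

Iterate (Newton) starting at V/F = 0.34:
  V/F = 0.3400: g = 0.01838, g' = -0.3955 → V/F = 0.3865
  V/F = 0.3865: g = -0.00004, g' = -0.3980 → V/F = 0.3864
Converged at V/F = 0.3864.
Compositions from xᵢ = zᵢ/(1+V/F(Kᵢ−1)), yᵢ = Kᵢxᵢ:
  A: x = 0.1987, y = 0.4213
  B: x = 0.2744, y = 0.3293
  C: x = 0.2688, y = 0.1720
  D: x = 0.2581, y = 0.0774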